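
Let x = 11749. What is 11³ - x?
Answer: -10418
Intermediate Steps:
11³ - x = 11³ - 1*11749 = 1331 - 11749 = -10418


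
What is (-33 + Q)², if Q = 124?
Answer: 8281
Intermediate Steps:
(-33 + Q)² = (-33 + 124)² = 91² = 8281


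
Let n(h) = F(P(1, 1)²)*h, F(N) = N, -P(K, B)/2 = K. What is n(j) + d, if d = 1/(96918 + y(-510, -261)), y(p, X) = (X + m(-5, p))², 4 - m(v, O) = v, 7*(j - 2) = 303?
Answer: 203415103/1122954 ≈ 181.14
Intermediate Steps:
j = 317/7 (j = 2 + (⅐)*303 = 2 + 303/7 = 317/7 ≈ 45.286)
m(v, O) = 4 - v
P(K, B) = -2*K
y(p, X) = (9 + X)² (y(p, X) = (X + (4 - 1*(-5)))² = (X + (4 + 5))² = (X + 9)² = (9 + X)²)
n(h) = 4*h (n(h) = (-2*1)²*h = (-2)²*h = 4*h)
d = 1/160422 (d = 1/(96918 + (9 - 261)²) = 1/(96918 + (-252)²) = 1/(96918 + 63504) = 1/160422 ≈ 6.2336e-6)
n(j) + d = 4*(317/7) + 1/160422 = 1268/7 + 1/160422 = 203415103/1122954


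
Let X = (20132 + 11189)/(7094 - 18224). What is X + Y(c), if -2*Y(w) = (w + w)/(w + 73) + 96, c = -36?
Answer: -20525077/411810 ≈ -49.841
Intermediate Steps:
X = -31321/11130 (X = 31321/(-11130) = 31321*(-1/11130) = -31321/11130 ≈ -2.8141)
Y(w) = -48 - w/(73 + w) (Y(w) = -((w + w)/(w + 73) + 96)/2 = -((2*w)/(73 + w) + 96)/2 = -(2*w/(73 + w) + 96)/2 = -(96 + 2*w/(73 + w))/2 = -48 - w/(73 + w))
X + Y(c) = -31321/11130 + (-3504 - 49*(-36))/(73 - 36) = -31321/11130 + (-3504 + 1764)/37 = -31321/11130 + (1/37)*(-1740) = -31321/11130 - 1740/37 = -20525077/411810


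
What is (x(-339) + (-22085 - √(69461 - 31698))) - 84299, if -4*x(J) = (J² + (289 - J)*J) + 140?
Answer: -327705/4 - √37763 ≈ -82121.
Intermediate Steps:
x(J) = -35 - J²/4 - J*(289 - J)/4 (x(J) = -((J² + (289 - J)*J) + 140)/4 = -((J² + J*(289 - J)) + 140)/4 = -(140 + J² + J*(289 - J))/4 = -35 - J²/4 - J*(289 - J)/4)
(x(-339) + (-22085 - √(69461 - 31698))) - 84299 = ((-35 - 289/4*(-339)) + (-22085 - √(69461 - 31698))) - 84299 = ((-35 + 97971/4) + (-22085 - √37763)) - 84299 = (97831/4 + (-22085 - √37763)) - 84299 = (9491/4 - √37763) - 84299 = -327705/4 - √37763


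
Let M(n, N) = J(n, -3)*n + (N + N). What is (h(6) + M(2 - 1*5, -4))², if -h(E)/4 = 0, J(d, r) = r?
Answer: 1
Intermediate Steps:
h(E) = 0 (h(E) = -4*0 = 0)
M(n, N) = -3*n + 2*N (M(n, N) = -3*n + (N + N) = -3*n + 2*N)
(h(6) + M(2 - 1*5, -4))² = (0 + (-3*(2 - 1*5) + 2*(-4)))² = (0 + (-3*(2 - 5) - 8))² = (0 + (-3*(-3) - 8))² = (0 + (9 - 8))² = (0 + 1)² = 1² = 1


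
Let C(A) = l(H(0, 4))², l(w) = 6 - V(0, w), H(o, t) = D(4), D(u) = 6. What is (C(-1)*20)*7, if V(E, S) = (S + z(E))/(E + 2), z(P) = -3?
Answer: 2835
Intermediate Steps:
H(o, t) = 6
V(E, S) = (-3 + S)/(2 + E) (V(E, S) = (S - 3)/(E + 2) = (-3 + S)/(2 + E))
l(w) = 15/2 - w/2 (l(w) = 6 - (-3 + w)/(2 + 0) = 6 - (-3 + w)/2 = 6 - (-3/2 + w/2) = 6 + (3/2 - w/2) = 15/2 - w/2)
C(A) = 81/4 (C(A) = (15/2 - ½*6)² = (15/2 - 3)² = (9/2)² = 81/4)
(C(-1)*20)*7 = ((81/4)*20)*7 = 405*7 = 2835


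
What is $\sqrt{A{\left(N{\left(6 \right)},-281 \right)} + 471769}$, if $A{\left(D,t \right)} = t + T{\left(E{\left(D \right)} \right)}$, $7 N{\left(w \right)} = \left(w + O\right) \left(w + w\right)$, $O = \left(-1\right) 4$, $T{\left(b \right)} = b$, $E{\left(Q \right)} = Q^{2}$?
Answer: $\frac{32 \sqrt{22562}}{7} \approx 686.66$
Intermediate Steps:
$O = -4$
$N{\left(w \right)} = \frac{2 w \left(-4 + w\right)}{7}$ ($N{\left(w \right)} = \frac{\left(w - 4\right) \left(w + w\right)}{7} = \frac{\left(-4 + w\right) 2 w}{7} = \frac{2 w \left(-4 + w\right)}{7}$)
$A{\left(D,t \right)} = t + D^{2}$
$\sqrt{A{\left(N{\left(6 \right)},-281 \right)} + 471769} = \sqrt{\left(-281 + \left(\frac{2}{7} \cdot 6 \left(-4 + 6\right)\right)^{2}\right) + 471769} = \sqrt{\left(-281 + \left(\frac{2}{7} \cdot 6 \cdot 2\right)^{2}\right) + 471769} = \sqrt{\left(-281 + \left(\frac{24}{7}\right)^{2}\right) + 471769} = \sqrt{\left(-281 + \frac{576}{49}\right) + 471769} = \sqrt{- \frac{13193}{49} + 471769} = \sqrt{\frac{23103488}{49}} = \frac{32 \sqrt{22562}}{7}$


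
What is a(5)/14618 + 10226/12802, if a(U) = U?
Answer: 74773839/93569818 ≈ 0.79912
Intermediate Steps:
a(5)/14618 + 10226/12802 = 5/14618 + 10226/12802 = 5*(1/14618) + 10226*(1/12802) = 5/14618 + 5113/6401 = 74773839/93569818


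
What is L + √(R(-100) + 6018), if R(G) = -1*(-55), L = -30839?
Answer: -30839 + √6073 ≈ -30761.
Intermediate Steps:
R(G) = 55
L + √(R(-100) + 6018) = -30839 + √(55 + 6018) = -30839 + √6073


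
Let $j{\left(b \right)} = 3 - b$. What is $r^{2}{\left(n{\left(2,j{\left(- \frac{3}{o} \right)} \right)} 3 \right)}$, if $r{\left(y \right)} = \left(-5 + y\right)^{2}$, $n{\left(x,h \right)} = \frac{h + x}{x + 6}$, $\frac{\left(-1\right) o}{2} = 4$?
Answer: $\frac{1908029761}{16777216} \approx 113.73$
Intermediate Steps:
$o = -8$ ($o = \left(-2\right) 4 = -8$)
$n{\left(x,h \right)} = \frac{h + x}{6 + x}$
$r^{2}{\left(n{\left(2,j{\left(- \frac{3}{o} \right)} \right)} 3 \right)} = \left(\left(-5 + \frac{\left(3 - - \frac{3}{-8}\right) + 2}{6 + 2} \cdot 3\right)^{2}\right)^{2} = \left(\left(-5 + \frac{\left(3 - \left(-3\right) \left(- \frac{1}{8}\right)\right) + 2}{8} \cdot 3\right)^{2}\right)^{2} = \left(\left(-5 + \frac{\left(3 - \frac{3}{8}\right) + 2}{8} \cdot 3\right)^{2}\right)^{2} = \left(\left(-5 + \frac{\frac{21}{8} + 2}{8} \cdot 3\right)^{2}\right)^{2} = \left(\left(-5 + \frac{1}{8} \cdot \frac{37}{8} \cdot 3\right)^{2}\right)^{2} = \left(\left(-5 + \frac{37}{64} \cdot 3\right)^{2}\right)^{2} = \left(\left(-5 + \frac{111}{64}\right)^{2}\right)^{2} = \left(\left(- \frac{209}{64}\right)^{2}\right)^{2} = \left(\frac{43681}{4096}\right)^{2} = \frac{1908029761}{16777216}$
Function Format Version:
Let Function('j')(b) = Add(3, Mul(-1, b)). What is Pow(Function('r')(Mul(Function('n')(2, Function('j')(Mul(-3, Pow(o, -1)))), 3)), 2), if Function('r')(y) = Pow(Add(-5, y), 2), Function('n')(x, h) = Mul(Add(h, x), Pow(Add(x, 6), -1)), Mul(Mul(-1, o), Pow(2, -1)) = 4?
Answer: Rational(1908029761, 16777216) ≈ 113.73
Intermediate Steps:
o = -8 (o = Mul(-2, 4) = -8)
Function('n')(x, h) = Mul(Pow(Add(6, x), -1), Add(h, x)) (Function('n')(x, h) = Mul(Add(h, x), Pow(Add(6, x), -1)) = Mul(Pow(Add(6, x), -1), Add(h, x)))
Pow(Function('r')(Mul(Function('n')(2, Function('j')(Mul(-3, Pow(o, -1)))), 3)), 2) = Pow(Pow(Add(-5, Mul(Mul(Pow(Add(6, 2), -1), Add(Add(3, Mul(-1, Mul(-3, Pow(-8, -1)))), 2)), 3)), 2), 2) = Pow(Pow(Add(-5, Mul(Mul(Pow(8, -1), Add(Add(3, Mul(-1, Mul(-3, Rational(-1, 8)))), 2)), 3)), 2), 2) = Pow(Pow(Add(-5, Mul(Mul(Rational(1, 8), Add(Add(3, Mul(-1, Rational(3, 8))), 2)), 3)), 2), 2) = Pow(Pow(Add(-5, Mul(Mul(Rational(1, 8), Add(Add(3, Rational(-3, 8)), 2)), 3)), 2), 2) = Pow(Pow(Add(-5, Mul(Mul(Rational(1, 8), Add(Rational(21, 8), 2)), 3)), 2), 2) = Pow(Pow(Add(-5, Mul(Mul(Rational(1, 8), Rational(37, 8)), 3)), 2), 2) = Pow(Pow(Add(-5, Mul(Rational(37, 64), 3)), 2), 2) = Pow(Pow(Add(-5, Rational(111, 64)), 2), 2) = Pow(Pow(Rational(-209, 64), 2), 2) = Pow(Rational(43681, 4096), 2) = Rational(1908029761, 16777216)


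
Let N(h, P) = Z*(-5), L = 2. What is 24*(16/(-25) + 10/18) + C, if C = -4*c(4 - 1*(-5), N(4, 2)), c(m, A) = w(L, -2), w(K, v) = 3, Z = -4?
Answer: -1052/75 ≈ -14.027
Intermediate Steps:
N(h, P) = 20 (N(h, P) = -4*(-5) = 20)
c(m, A) = 3
C = -12 (C = -4*3 = -12)
24*(16/(-25) + 10/18) + C = 24*(16/(-25) + 10/18) - 12 = 24*(16*(-1/25) + 10*(1/18)) - 12 = 24*(-16/25 + 5/9) - 12 = 24*(-19/225) - 12 = -152/75 - 12 = -1052/75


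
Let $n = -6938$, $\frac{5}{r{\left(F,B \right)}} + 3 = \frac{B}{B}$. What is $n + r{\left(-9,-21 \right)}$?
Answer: $- \frac{13881}{2} \approx -6940.5$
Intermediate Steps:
$r{\left(F,B \right)} = - \frac{5}{2}$ ($r{\left(F,B \right)} = \frac{5}{-3 + \frac{B}{B}} = \frac{5}{-3 + 1} = \frac{5}{-2} = 5 \left(- \frac{1}{2}\right) = - \frac{5}{2}$)
$n + r{\left(-9,-21 \right)} = -6938 - \frac{5}{2} = - \frac{13881}{2}$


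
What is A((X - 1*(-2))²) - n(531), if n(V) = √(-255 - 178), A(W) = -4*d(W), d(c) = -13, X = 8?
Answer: 52 - I*√433 ≈ 52.0 - 20.809*I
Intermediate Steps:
A(W) = 52 (A(W) = -4*(-13) = 52)
n(V) = I*√433 (n(V) = √(-433) = I*√433)
A((X - 1*(-2))²) - n(531) = 52 - I*√433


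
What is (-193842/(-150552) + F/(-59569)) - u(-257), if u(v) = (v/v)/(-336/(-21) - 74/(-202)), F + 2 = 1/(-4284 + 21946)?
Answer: 2973406605233995/2424352784477196 ≈ 1.2265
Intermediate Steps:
F = -35323/17662 (F = -2 + 1/(-4284 + 21946) = -2 + 1/17662 = -35323/17662 ≈ -1.9999)
u(v) = 101/1653 (u(v) = 1/(-336*(-1/21) - 74*(-1/202)) = 1/(16 + 37/101) = 1/(1653/101) = 1*(101/1653) = 101/1653)
(-193842/(-150552) + F/(-59569)) - u(-257) = (-193842/(-150552) - 35323/17662/(-59569)) - 1*101/1653 = (-193842*(-1/150552) - 35323/17662*(-1/59569)) - 101/1653 = (10769/8364 + 35323/1052107678) - 101/1653 = 5665221512977/4399914309396 - 101/1653 = 2973406605233995/2424352784477196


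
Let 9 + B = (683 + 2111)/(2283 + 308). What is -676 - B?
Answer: -1730991/2591 ≈ -668.08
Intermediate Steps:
B = -20525/2591 (B = -9 + (683 + 2111)/(2283 + 308) = -9 + 2794/2591 = -20525/2591 ≈ -7.9217)
-676 - B = -676 - 1*(-20525/2591) = -676 + 20525/2591 = -1730991/2591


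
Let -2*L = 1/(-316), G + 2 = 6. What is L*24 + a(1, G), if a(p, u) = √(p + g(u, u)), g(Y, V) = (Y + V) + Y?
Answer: 3/79 + √13 ≈ 3.6435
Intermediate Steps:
g(Y, V) = V + 2*Y (g(Y, V) = (V + Y) + Y = V + 2*Y)
G = 4 (G = -2 + 6 = 4)
a(p, u) = √(p + 3*u) (a(p, u) = √(p + (u + 2*u)) = √(p + 3*u))
L = 1/632 (L = -½/(-316) = -½*(-1/316) = 1/632 ≈ 0.0015823)
L*24 + a(1, G) = (1/632)*24 + √(1 + 3*4) = 3/79 + √(1 + 12) = 3/79 + √13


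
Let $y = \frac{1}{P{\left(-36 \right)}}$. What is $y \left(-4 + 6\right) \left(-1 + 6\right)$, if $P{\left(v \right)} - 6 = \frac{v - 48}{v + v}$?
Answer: $\frac{60}{43} \approx 1.3953$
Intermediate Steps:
$P{\left(v \right)} = 6 + \frac{-48 + v}{2 v}$ ($P{\left(v \right)} = 6 + \frac{v - 48}{v + v} = 6 + \frac{v - 48}{2 v} = 6 + \left(-48 + v\right) \frac{1}{2 v} = 6 + \frac{-48 + v}{2 v}$)
$y = \frac{6}{43}$ ($y = \frac{1}{\frac{13}{2} - \frac{24}{-36}} = \frac{1}{\frac{13}{2} - - \frac{2}{3}} = \frac{1}{\frac{13}{2} + \frac{2}{3}} = \frac{1}{\frac{43}{6}} = \frac{6}{43} \approx 0.13953$)
$y \left(-4 + 6\right) \left(-1 + 6\right) = \frac{6 \left(-4 + 6\right) \left(-1 + 6\right)}{43} = \frac{6 \cdot 2 \cdot 5}{43} = \frac{6}{43} \cdot 10 = \frac{60}{43}$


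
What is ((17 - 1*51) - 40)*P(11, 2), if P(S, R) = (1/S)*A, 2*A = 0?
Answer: 0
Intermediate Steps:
A = 0 (A = (1/2)*0 = 0)
P(S, R) = 0 (P(S, R) = (1/S)*0 = 0/S = 0)
((17 - 1*51) - 40)*P(11, 2) = ((17 - 1*51) - 40)*0 = ((17 - 51) - 40)*0 = (-34 - 40)*0 = -74*0 = 0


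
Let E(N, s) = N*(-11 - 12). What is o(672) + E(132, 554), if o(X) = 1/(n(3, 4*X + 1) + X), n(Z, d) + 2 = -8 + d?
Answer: -10173635/3351 ≈ -3036.0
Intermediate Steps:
n(Z, d) = -10 + d (n(Z, d) = -2 + (-8 + d) = -10 + d)
o(X) = 1/(-9 + 5*X) (o(X) = 1/((-10 + (4*X + 1)) + X) = 1/((-10 + (1 + 4*X)) + X) = 1/((-9 + 4*X) + X) = 1/(-9 + 5*X))
E(N, s) = -23*N (E(N, s) = N*(-23) = -23*N)
o(672) + E(132, 554) = 1/(-9 + 5*672) - 23*132 = 1/(-9 + 3360) - 3036 = 1/3351 - 3036 = -10173635/3351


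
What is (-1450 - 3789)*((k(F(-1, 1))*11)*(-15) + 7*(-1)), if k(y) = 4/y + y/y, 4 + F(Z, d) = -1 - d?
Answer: 324818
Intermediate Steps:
F(Z, d) = -5 - d (F(Z, d) = -4 + (-1 - d) = -5 - d)
k(y) = 1 + 4/y (k(y) = 4/y + 1 = 1 + 4/y)
(-1450 - 3789)*((k(F(-1, 1))*11)*(-15) + 7*(-1)) = (-1450 - 3789)*((((4 + (-5 - 1*1))/(-5 - 1*1))*11)*(-15) + 7*(-1)) = -5239*((((4 + (-5 - 1))/(-5 - 1))*11)*(-15) - 7) = -5239*((((4 - 6)/(-6))*11)*(-15) - 7) = -5239*((-⅙*(-2)*11)*(-15) - 7) = -5239*(((⅓)*11)*(-15) - 7) = -5239*((11/3)*(-15) - 7) = -5239*(-55 - 7) = -5239*(-62) = 324818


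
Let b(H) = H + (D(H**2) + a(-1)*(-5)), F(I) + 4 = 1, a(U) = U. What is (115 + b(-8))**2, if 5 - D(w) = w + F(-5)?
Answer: 3136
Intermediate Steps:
F(I) = -3 (F(I) = -4 + 1 = -3)
D(w) = 8 - w (D(w) = 5 - (w - 3) = 5 - (-3 + w) = 5 + (3 - w) = 8 - w)
b(H) = 13 + H - H**2 (b(H) = H + ((8 - H**2) - 1*(-5)) = H + ((8 - H**2) + 5) = H + (13 - H**2) = 13 + H - H**2)
(115 + b(-8))**2 = (115 + (13 - 8 - 1*(-8)**2))**2 = (115 + (13 - 8 - 1*64))**2 = (115 + (13 - 8 - 64))**2 = (115 - 59)**2 = 56**2 = 3136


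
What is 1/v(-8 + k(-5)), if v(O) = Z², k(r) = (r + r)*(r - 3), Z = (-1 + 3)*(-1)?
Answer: ¼ ≈ 0.25000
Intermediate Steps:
Z = -2 (Z = 2*(-1) = -2)
k(r) = 2*r*(-3 + r) (k(r) = (2*r)*(-3 + r) = 2*r*(-3 + r))
v(O) = 4 (v(O) = (-2)² = 4)
1/v(-8 + k(-5)) = 1/4 = ¼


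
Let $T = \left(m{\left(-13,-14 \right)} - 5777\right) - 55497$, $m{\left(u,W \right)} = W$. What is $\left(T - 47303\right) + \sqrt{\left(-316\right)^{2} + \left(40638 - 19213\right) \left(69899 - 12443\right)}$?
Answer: $-108591 + 88 \sqrt{158974} \approx -73504.0$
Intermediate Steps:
$T = -61288$ ($T = \left(-14 - 5777\right) - 55497 = -5791 - 55497 = -61288$)
$\left(T - 47303\right) + \sqrt{\left(-316\right)^{2} + \left(40638 - 19213\right) \left(69899 - 12443\right)} = \left(-61288 - 47303\right) + \sqrt{\left(-316\right)^{2} + \left(40638 - 19213\right) \left(69899 - 12443\right)} = -108591 + \sqrt{99856 + 21425 \cdot 57456} = -108591 + \sqrt{99856 + 1230994800} = -108591 + \sqrt{1231094656} = -108591 + 88 \sqrt{158974}$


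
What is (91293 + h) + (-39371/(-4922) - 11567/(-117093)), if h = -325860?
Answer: -5877553985335/25057902 ≈ -2.3456e+5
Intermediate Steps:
(91293 + h) + (-39371/(-4922) - 11567/(-117093)) = (91293 - 325860) + (-39371/(-4922) - 11567/(-117093)) = -234567 + (-39371*(-1/4922) - 11567*(-1/117093)) = -234567 + (39371/4922 + 11567/117093) = -234567 + 202913099/25057902 = -5877553985335/25057902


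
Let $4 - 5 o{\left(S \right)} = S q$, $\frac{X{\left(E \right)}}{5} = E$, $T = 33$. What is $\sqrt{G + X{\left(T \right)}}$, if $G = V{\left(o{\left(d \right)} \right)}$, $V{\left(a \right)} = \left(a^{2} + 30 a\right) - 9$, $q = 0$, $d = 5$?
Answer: $\frac{2 \sqrt{1129}}{5} \approx 13.44$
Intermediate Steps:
$X{\left(E \right)} = 5 E$
$o{\left(S \right)} = \frac{4}{5}$ ($o{\left(S \right)} = \frac{4}{5} - \frac{S 0}{5} = \frac{4}{5} - 0 = \frac{4}{5} + 0 = \frac{4}{5}$)
$V{\left(a \right)} = -9 + a^{2} + 30 a$
$G = \frac{391}{25}$ ($G = -9 + \left(\frac{4}{5}\right)^{2} + 30 \cdot \frac{4}{5} = -9 + \frac{16}{25} + 24 = \frac{391}{25} \approx 15.64$)
$\sqrt{G + X{\left(T \right)}} = \sqrt{\frac{391}{25} + 5 \cdot 33} = \sqrt{\frac{391}{25} + 165} = \sqrt{\frac{4516}{25}} = \frac{2 \sqrt{1129}}{5}$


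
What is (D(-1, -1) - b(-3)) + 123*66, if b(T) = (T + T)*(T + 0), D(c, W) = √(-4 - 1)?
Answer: 8100 + I*√5 ≈ 8100.0 + 2.2361*I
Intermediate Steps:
D(c, W) = I*√5 (D(c, W) = √(-5) = I*√5)
b(T) = 2*T² (b(T) = (2*T)*T = 2*T²)
(D(-1, -1) - b(-3)) + 123*66 = (I*√5 - 2*(-3)²) + 123*66 = (I*√5 - 2*9) + 8118 = (I*√5 - 1*18) + 8118 = (I*√5 - 18) + 8118 = (-18 + I*√5) + 8118 = 8100 + I*√5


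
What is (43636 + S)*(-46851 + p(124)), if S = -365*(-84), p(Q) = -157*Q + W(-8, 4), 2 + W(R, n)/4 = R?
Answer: -4930208264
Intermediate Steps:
W(R, n) = -8 + 4*R
p(Q) = -40 - 157*Q (p(Q) = -157*Q + (-8 + 4*(-8)) = -157*Q + (-8 - 32) = -157*Q - 40 = -40 - 157*Q)
S = 30660
(43636 + S)*(-46851 + p(124)) = (43636 + 30660)*(-46851 + (-40 - 157*124)) = 74296*(-46851 + (-40 - 19468)) = 74296*(-46851 - 19508) = 74296*(-66359) = -4930208264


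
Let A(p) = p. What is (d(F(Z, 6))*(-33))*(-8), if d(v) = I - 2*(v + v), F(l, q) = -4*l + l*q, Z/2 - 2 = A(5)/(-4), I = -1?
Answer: -3432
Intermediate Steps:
Z = 3/2 (Z = 4 + 2*(5/(-4)) = 4 + 2*(5*(-1/4)) = 4 + 2*(-5/4) = 4 - 5/2 = 3/2 ≈ 1.5000)
d(v) = -1 - 4*v (d(v) = -1 - 2*(v + v) = -1 - 2*2*v = -1 - 4*v)
(d(F(Z, 6))*(-33))*(-8) = ((-1 - 6*(-4 + 6))*(-33))*(-8) = ((-1 - 6*2)*(-33))*(-8) = ((-1 - 4*3)*(-33))*(-8) = ((-1 - 12)*(-33))*(-8) = -13*(-33)*(-8) = 429*(-8) = -3432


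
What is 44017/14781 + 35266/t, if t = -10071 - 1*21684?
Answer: 97388121/52152295 ≈ 1.8674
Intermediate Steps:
t = -31755 (t = -10071 - 21684 = -31755)
44017/14781 + 35266/t = 44017/14781 + 35266/(-31755) = 44017*(1/14781) + 35266*(-1/31755) = 44017/14781 - 35266/31755 = 97388121/52152295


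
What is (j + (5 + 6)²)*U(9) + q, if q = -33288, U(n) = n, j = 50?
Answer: -31749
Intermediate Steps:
(j + (5 + 6)²)*U(9) + q = (50 + (5 + 6)²)*9 - 33288 = (50 + 11²)*9 - 33288 = (50 + 121)*9 - 33288 = 171*9 - 33288 = 1539 - 33288 = -31749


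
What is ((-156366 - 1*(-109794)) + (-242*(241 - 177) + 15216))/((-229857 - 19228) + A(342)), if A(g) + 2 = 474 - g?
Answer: 6692/35565 ≈ 0.18816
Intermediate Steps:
A(g) = 472 - g (A(g) = -2 + (474 - g) = 472 - g)
((-156366 - 1*(-109794)) + (-242*(241 - 177) + 15216))/((-229857 - 19228) + A(342)) = ((-156366 - 1*(-109794)) + (-242*(241 - 177) + 15216))/((-229857 - 19228) + (472 - 1*342)) = ((-156366 + 109794) + (-242*64 + 15216))/(-249085 + (472 - 342)) = (-46572 + (-15488 + 15216))/(-249085 + 130) = (-46572 - 272)/(-248955) = -46844*(-1/248955) = 6692/35565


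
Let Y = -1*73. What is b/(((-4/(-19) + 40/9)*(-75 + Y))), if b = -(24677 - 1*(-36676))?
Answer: 10491363/117808 ≈ 89.055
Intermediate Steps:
Y = -73
b = -61353 (b = -(24677 + 36676) = -1*61353 = -61353)
b/(((-4/(-19) + 40/9)*(-75 + Y))) = -61353*1/((-75 - 73)*(-4/(-19) + 40/9)) = -61353*(-1/(148*(-4*(-1/19) + 40*(⅑)))) = -61353*(-1/(148*(4/19 + 40/9))) = -61353/((796/171)*(-148)) = -61353/(-117808/171) = -61353*(-171/117808) = 10491363/117808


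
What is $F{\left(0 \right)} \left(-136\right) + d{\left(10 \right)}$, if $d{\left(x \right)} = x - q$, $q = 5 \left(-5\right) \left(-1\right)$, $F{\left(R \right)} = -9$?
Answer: $1209$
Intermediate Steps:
$q = 25$ ($q = \left(-25\right) \left(-1\right) = 25$)
$d{\left(x \right)} = -25 + x$ ($d{\left(x \right)} = x - 25 = -25 + x$)
$F{\left(0 \right)} \left(-136\right) + d{\left(10 \right)} = \left(-9\right) \left(-136\right) + \left(-25 + 10\right) = 1224 - 15 = 1209$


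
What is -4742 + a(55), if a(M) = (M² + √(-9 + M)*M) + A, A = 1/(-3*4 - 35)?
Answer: -80700/47 + 55*√46 ≈ -1344.0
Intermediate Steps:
A = -1/47 (A = 1/(-12 - 35) = 1/(-47) = -1/47 ≈ -0.021277)
a(M) = -1/47 + M² + M*√(-9 + M) (a(M) = (M² + √(-9 + M)*M) - 1/47 = (M² + M*√(-9 + M)) - 1/47 = -1/47 + M² + M*√(-9 + M))
-4742 + a(55) = -4742 + (-1/47 + 55² + 55*√(-9 + 55)) = -4742 + (-1/47 + 3025 + 55*√46) = -4742 + (142174/47 + 55*√46) = -80700/47 + 55*√46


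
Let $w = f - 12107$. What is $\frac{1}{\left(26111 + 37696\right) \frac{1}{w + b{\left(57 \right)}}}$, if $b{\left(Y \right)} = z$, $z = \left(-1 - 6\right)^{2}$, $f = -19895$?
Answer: $- \frac{10651}{21269} \approx -0.50078$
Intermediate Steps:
$w = -32002$ ($w = -19895 - 12107 = -32002$)
$z = 49$ ($z = \left(-7\right)^{2} = 49$)
$b{\left(Y \right)} = 49$
$\frac{1}{\left(26111 + 37696\right) \frac{1}{w + b{\left(57 \right)}}} = \frac{1}{\left(26111 + 37696\right) \frac{1}{-32002 + 49}} = \frac{1}{63807 \frac{1}{-31953}} = \frac{1}{63807 \left(- \frac{1}{31953}\right)} = \frac{1}{- \frac{21269}{10651}} = - \frac{10651}{21269}$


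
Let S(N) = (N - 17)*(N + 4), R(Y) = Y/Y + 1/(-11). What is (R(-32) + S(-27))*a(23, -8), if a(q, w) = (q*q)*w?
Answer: -47152944/11 ≈ -4.2866e+6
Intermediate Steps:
a(q, w) = w*q**2 (a(q, w) = q**2*w = w*q**2)
R(Y) = 10/11 (R(Y) = 1 + 1*(-1/11) = 1 - 1/11 = 10/11)
S(N) = (-17 + N)*(4 + N)
(R(-32) + S(-27))*a(23, -8) = (10/11 + (-68 + (-27)**2 - 13*(-27)))*(-8*23**2) = (10/11 + (-68 + 729 + 351))*(-8*529) = (10/11 + 1012)*(-4232) = (11142/11)*(-4232) = -47152944/11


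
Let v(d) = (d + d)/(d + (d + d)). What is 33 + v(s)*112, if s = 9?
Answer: 323/3 ≈ 107.67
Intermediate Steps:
v(d) = ⅔ (v(d) = (2*d)/(d + 2*d) = (2*d)/((3*d)) = (2*d)*(1/(3*d)) = ⅔)
33 + v(s)*112 = 33 + (⅔)*112 = 33 + 224/3 = 323/3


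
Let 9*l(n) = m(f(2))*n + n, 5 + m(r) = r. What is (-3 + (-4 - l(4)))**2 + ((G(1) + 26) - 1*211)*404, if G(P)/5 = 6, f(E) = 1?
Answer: -563291/9 ≈ -62588.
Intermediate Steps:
m(r) = -5 + r
l(n) = -n/3 (l(n) = ((-5 + 1)*n + n)/9 = (-4*n + n)/9 = (-3*n)/9 = -n/3)
G(P) = 30 (G(P) = 5*6 = 30)
(-3 + (-4 - l(4)))**2 + ((G(1) + 26) - 1*211)*404 = (-3 + (-4 - (-1)*4/3))**2 + ((30 + 26) - 1*211)*404 = (-3 + (-4 - 1*(-4/3)))**2 + (56 - 211)*404 = (-3 + (-4 + 4/3))**2 - 155*404 = (-3 - 8/3)**2 - 62620 = (-17/3)**2 - 62620 = 289/9 - 62620 = -563291/9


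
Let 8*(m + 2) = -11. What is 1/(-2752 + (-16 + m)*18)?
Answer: -4/12403 ≈ -0.00032250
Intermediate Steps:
m = -27/8 (m = -2 + (1/8)*(-11) = -2 - 11/8 = -27/8 ≈ -3.3750)
1/(-2752 + (-16 + m)*18) = 1/(-2752 + (-16 - 27/8)*18) = 1/(-2752 - 155/8*18) = 1/(-2752 - 1395/4) = 1/(-12403/4) = -4/12403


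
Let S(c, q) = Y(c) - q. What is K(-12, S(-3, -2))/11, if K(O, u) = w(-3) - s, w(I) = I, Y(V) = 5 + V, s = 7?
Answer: -10/11 ≈ -0.90909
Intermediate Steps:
S(c, q) = 5 + c - q (S(c, q) = (5 + c) - q = 5 + c - q)
K(O, u) = -10 (K(O, u) = -3 - 1*7 = -3 - 7 = -10)
K(-12, S(-3, -2))/11 = -10/11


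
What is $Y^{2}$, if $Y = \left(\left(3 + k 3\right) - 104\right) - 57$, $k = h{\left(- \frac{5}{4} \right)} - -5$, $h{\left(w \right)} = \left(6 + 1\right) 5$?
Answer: $1444$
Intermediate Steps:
$h{\left(w \right)} = 35$ ($h{\left(w \right)} = 7 \cdot 5 = 35$)
$k = 40$ ($k = 35 - -5 = 35 + 5 = 40$)
$Y = -38$ ($Y = \left(\left(3 + 40 \cdot 3\right) - 104\right) - 57 = \left(\left(3 + 120\right) - 104\right) - 57 = \left(123 - 104\right) - 57 = 19 - 57 = -38$)
$Y^{2} = \left(-38\right)^{2} = 1444$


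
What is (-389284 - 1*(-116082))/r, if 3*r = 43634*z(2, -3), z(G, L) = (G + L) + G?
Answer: -409803/21817 ≈ -18.784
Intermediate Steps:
z(G, L) = L + 2*G
r = 43634/3 (r = (43634*(-3 + 2*2))/3 = (43634*(-3 + 4))/3 = (43634*1)/3 = (⅓)*43634 = 43634/3 ≈ 14545.)
(-389284 - 1*(-116082))/r = (-389284 - 1*(-116082))/(43634/3) = (-389284 + 116082)*(3/43634) = -273202*3/43634 = -409803/21817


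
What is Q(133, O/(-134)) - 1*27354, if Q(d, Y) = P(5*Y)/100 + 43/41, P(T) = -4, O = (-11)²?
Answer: -28036816/1025 ≈ -27353.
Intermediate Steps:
O = 121
Q(d, Y) = 1034/1025 (Q(d, Y) = -4/100 + 43/41 = -4*1/100 + 43*(1/41) = -1/25 + 43/41 = 1034/1025)
Q(133, O/(-134)) - 1*27354 = 1034/1025 - 1*27354 = 1034/1025 - 27354 = -28036816/1025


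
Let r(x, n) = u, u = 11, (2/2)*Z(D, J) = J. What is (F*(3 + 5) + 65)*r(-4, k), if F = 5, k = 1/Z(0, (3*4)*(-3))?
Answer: 1155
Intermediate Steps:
Z(D, J) = J
k = -1/36 (k = 1/((3*4)*(-3)) = 1/(12*(-3)) = 1/(-36) = -1/36 ≈ -0.027778)
r(x, n) = 11
(F*(3 + 5) + 65)*r(-4, k) = (5*(3 + 5) + 65)*11 = (5*8 + 65)*11 = (40 + 65)*11 = 105*11 = 1155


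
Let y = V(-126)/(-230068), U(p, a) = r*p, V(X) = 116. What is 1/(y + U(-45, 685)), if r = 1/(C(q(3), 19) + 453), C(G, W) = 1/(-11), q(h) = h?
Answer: -286549694/28615393 ≈ -10.014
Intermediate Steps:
C(G, W) = -1/11
r = 11/4982 (r = 1/(-1/11 + 453) = 1/(4982/11) = 11/4982 ≈ 0.0022079)
U(p, a) = 11*p/4982
y = -29/57517 (y = 116/(-230068) = 116*(-1/230068) = -29/57517 ≈ -0.00050420)
1/(y + U(-45, 685)) = 1/(-29/57517 + (11/4982)*(-45)) = 1/(-29/57517 - 495/4982) = 1/(-28615393/286549694) = -286549694/28615393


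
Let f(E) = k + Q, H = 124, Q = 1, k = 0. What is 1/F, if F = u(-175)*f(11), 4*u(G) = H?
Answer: 1/31 ≈ 0.032258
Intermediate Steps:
u(G) = 31 (u(G) = (¼)*124 = 31)
f(E) = 1 (f(E) = 0 + 1 = 1)
F = 31 (F = 31*1 = 31)
1/F = 1/31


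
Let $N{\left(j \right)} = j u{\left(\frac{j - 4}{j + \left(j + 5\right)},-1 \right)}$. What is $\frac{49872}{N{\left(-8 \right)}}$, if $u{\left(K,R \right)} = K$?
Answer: $- \frac{11429}{2} \approx -5714.5$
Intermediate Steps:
$N{\left(j \right)} = \frac{j \left(-4 + j\right)}{5 + 2 j}$ ($N{\left(j \right)} = j \frac{j - 4}{j + \left(j + 5\right)} = j \frac{-4 + j}{j + \left(5 + j\right)} = j \frac{-4 + j}{5 + 2 j} = \frac{j \left(-4 + j\right)}{5 + 2 j}$)
$\frac{49872}{N{\left(-8 \right)}} = \frac{49872}{\left(-8\right) \frac{1}{5 + 2 \left(-8\right)} \left(-4 - 8\right)} = \frac{49872}{\left(-8\right) \frac{1}{5 - 16} \left(-12\right)} = \frac{49872}{\left(-8\right) \frac{1}{-11} \left(-12\right)} = \frac{49872}{\left(-8\right) \left(- \frac{1}{11}\right) \left(-12\right)} = \frac{49872}{- \frac{96}{11}} = 49872 \left(- \frac{11}{96}\right) = - \frac{11429}{2}$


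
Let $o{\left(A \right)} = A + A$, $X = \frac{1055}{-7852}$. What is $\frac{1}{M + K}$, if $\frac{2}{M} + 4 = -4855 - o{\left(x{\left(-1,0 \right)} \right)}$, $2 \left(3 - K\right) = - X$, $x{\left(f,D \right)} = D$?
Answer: $\frac{76305736}{223759555} \approx 0.34102$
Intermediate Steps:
$X = - \frac{1055}{7852}$ ($X = 1055 \left(- \frac{1}{7852}\right) = - \frac{1055}{7852} \approx -0.13436$)
$o{\left(A \right)} = 2 A$
$K = \frac{46057}{15704}$ ($K = 3 - \frac{\left(-1\right) \left(- \frac{1055}{7852}\right)}{2} = 3 - \frac{1055}{15704} = \frac{46057}{15704} \approx 2.9328$)
$M = - \frac{2}{4859}$ ($M = \frac{2}{-4 - \left(4855 + 2 \cdot 0\right)} = \frac{2}{-4 - 4855} = \frac{2}{-4859} = 2 \left(- \frac{1}{4859}\right) = - \frac{2}{4859} \approx -0.00041161$)
$\frac{1}{M + K} = \frac{1}{- \frac{2}{4859} + \frac{46057}{15704}} = \frac{1}{\frac{223759555}{76305736}} = \frac{76305736}{223759555}$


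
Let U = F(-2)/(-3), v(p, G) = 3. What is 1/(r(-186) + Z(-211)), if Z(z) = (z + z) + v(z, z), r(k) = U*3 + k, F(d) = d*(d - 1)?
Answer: -1/611 ≈ -0.0016367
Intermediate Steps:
F(d) = d*(-1 + d)
U = -2 (U = -2*(-1 - 2)/(-3) = -2*(-3)*(-⅓) = 6*(-⅓) = -2)
r(k) = -6 + k (r(k) = -2*3 + k = -6 + k)
Z(z) = 3 + 2*z (Z(z) = (z + z) + 3 = 2*z + 3 = 3 + 2*z)
1/(r(-186) + Z(-211)) = 1/((-6 - 186) + (3 + 2*(-211))) = 1/(-192 + (3 - 422)) = 1/(-192 - 419) = 1/(-611) = -1/611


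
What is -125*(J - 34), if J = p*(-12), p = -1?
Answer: 2750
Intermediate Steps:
J = 12 (J = -1*(-12) = 12)
-125*(J - 34) = -125*(12 - 34) = -125*(-22) = 2750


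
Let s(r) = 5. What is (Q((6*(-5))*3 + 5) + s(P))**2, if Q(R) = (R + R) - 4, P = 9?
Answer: 28561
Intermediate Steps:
Q(R) = -4 + 2*R (Q(R) = 2*R - 4 = -4 + 2*R)
(Q((6*(-5))*3 + 5) + s(P))**2 = ((-4 + 2*((6*(-5))*3 + 5)) + 5)**2 = ((-4 + 2*(-30*3 + 5)) + 5)**2 = ((-4 + 2*(-90 + 5)) + 5)**2 = ((-4 + 2*(-85)) + 5)**2 = ((-4 - 170) + 5)**2 = (-174 + 5)**2 = (-169)**2 = 28561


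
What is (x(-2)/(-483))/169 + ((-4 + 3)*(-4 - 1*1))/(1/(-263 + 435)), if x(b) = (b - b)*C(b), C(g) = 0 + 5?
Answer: 860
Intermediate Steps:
C(g) = 5
x(b) = 0 (x(b) = (b - b)*5 = 0*5 = 0)
(x(-2)/(-483))/169 + ((-4 + 3)*(-4 - 1*1))/(1/(-263 + 435)) = (0/(-483))/169 + ((-4 + 3)*(-4 - 1*1))/(1/(-263 + 435)) = (0*(-1/483))*(1/169) + (-(-4 - 1))/(1/172) = 0*(1/169) + (-1*(-5))/(1/172) = 0 + 5*172 = 0 + 860 = 860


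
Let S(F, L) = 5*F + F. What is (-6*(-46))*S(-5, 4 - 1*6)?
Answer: -8280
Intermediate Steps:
S(F, L) = 6*F
(-6*(-46))*S(-5, 4 - 1*6) = (-6*(-46))*(6*(-5)) = 276*(-30) = -8280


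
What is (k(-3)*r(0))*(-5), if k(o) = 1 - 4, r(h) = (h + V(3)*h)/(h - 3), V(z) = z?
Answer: 0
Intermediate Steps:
r(h) = 4*h/(-3 + h) (r(h) = (h + 3*h)/(h - 3) = (4*h)/(-3 + h) = 4*h/(-3 + h))
k(o) = -3
(k(-3)*r(0))*(-5) = -12*0/(-3 + 0)*(-5) = -12*0/(-3)*(-5) = -12*0*(-1)/3*(-5) = -3*0*(-5) = 0*(-5) = 0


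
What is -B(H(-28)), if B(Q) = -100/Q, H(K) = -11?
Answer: -100/11 ≈ -9.0909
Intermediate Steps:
-B(H(-28)) = -(-100)/(-11) = -(-100)*(-1)/11 = -1*100/11 = -100/11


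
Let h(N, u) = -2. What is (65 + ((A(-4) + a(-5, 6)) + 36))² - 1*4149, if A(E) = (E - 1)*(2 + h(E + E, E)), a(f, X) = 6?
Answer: 7300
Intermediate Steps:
A(E) = 0 (A(E) = (E - 1)*(2 - 2) = (-1 + E)*0 = 0)
(65 + ((A(-4) + a(-5, 6)) + 36))² - 1*4149 = (65 + ((0 + 6) + 36))² - 1*4149 = (65 + (6 + 36))² - 4149 = (65 + 42)² - 4149 = 107² - 4149 = 11449 - 4149 = 7300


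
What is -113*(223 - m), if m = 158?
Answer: -7345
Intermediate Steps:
-113*(223 - m) = -113*(223 - 1*158) = -113*(223 - 158) = -113*65 = -7345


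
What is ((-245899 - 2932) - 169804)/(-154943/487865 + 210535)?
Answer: -68079121425/34237500944 ≈ -1.9884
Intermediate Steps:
((-245899 - 2932) - 169804)/(-154943/487865 + 210535) = (-248831 - 169804)/(-154943*1/487865 + 210535) = -418635/(-154943/487865 + 210535) = -418635/102712502832/487865 = -418635*487865/102712502832 = -68079121425/34237500944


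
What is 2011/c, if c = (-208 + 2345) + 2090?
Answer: 2011/4227 ≈ 0.47575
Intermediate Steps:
c = 4227 (c = 2137 + 2090 = 4227)
2011/c = 2011/4227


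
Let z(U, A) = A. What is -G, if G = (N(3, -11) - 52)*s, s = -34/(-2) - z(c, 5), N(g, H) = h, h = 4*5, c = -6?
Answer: 384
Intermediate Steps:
h = 20
N(g, H) = 20
s = 12 (s = -34/(-2) - 1*5 = -34*(-½) - 5 = 17 - 5 = 12)
G = -384 (G = (20 - 52)*12 = -32*12 = -384)
-G = -1*(-384) = 384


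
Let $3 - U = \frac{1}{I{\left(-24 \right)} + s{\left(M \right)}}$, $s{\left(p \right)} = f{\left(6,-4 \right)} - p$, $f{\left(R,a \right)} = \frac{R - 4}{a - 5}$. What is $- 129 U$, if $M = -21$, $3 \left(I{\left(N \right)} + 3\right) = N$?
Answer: $- \frac{32895}{88} \approx -373.81$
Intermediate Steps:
$I{\left(N \right)} = -3 + \frac{N}{3}$
$f{\left(R,a \right)} = \frac{-4 + R}{-5 + a}$
$s{\left(p \right)} = - \frac{2}{9} - p$ ($s{\left(p \right)} = \frac{-4 + 6}{-5 - 4} - p = \frac{1}{-9} \cdot 2 - p = \left(- \frac{1}{9}\right) 2 - p = - \frac{2}{9} - p$)
$U = \frac{255}{88}$ ($U = 3 - \frac{1}{\left(-3 + \frac{1}{3} \left(-24\right)\right) - - \frac{187}{9}} = 3 - \frac{1}{\left(-3 - 8\right) + \left(- \frac{2}{9} + 21\right)} = 3 - \frac{1}{-11 + \frac{187}{9}} = 3 - \frac{1}{\frac{88}{9}} = 3 - \frac{9}{88} = \frac{255}{88} \approx 2.8977$)
$- 129 U = \left(-129\right) \frac{255}{88} = - \frac{32895}{88}$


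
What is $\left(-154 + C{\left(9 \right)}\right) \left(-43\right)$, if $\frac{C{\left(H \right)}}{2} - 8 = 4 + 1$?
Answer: $5504$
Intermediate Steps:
$C{\left(H \right)} = 26$ ($C{\left(H \right)} = 16 + 2 \left(4 + 1\right) = 16 + 2 \cdot 5 = 16 + 10 = 26$)
$\left(-154 + C{\left(9 \right)}\right) \left(-43\right) = \left(-154 + 26\right) \left(-43\right) = \left(-128\right) \left(-43\right) = 5504$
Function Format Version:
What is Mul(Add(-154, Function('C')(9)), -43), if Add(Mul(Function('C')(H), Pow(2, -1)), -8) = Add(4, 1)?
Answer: 5504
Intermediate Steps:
Function('C')(H) = 26 (Function('C')(H) = Add(16, Mul(2, Add(4, 1))) = Add(16, Mul(2, 5)) = Add(16, 10) = 26)
Mul(Add(-154, Function('C')(9)), -43) = Mul(Add(-154, 26), -43) = Mul(-128, -43) = 5504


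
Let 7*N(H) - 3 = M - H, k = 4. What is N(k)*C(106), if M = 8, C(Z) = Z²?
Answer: 11236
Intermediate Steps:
N(H) = 11/7 - H/7 (N(H) = 3/7 + (8 - H)/7 = 3/7 + (8/7 - H/7) = 11/7 - H/7)
N(k)*C(106) = (11/7 - ⅐*4)*106² = (11/7 - 4/7)*11236 = 1*11236 = 11236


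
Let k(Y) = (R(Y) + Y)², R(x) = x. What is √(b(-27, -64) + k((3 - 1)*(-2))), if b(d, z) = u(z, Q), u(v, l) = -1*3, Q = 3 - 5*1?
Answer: √61 ≈ 7.8102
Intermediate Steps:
Q = -2 (Q = 3 - 5 = -2)
u(v, l) = -3
k(Y) = 4*Y² (k(Y) = (Y + Y)² = (2*Y)² = 4*Y²)
b(d, z) = -3
√(b(-27, -64) + k((3 - 1)*(-2))) = √(-3 + 4*((3 - 1)*(-2))²) = √(-3 + 4*(2*(-2))²) = √(-3 + 4*(-4)²) = √(-3 + 4*16) = √(-3 + 64) = √61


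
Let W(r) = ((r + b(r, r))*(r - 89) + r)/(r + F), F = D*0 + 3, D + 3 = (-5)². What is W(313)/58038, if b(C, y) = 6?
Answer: 23923/6113336 ≈ 0.0039132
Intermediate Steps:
D = 22 (D = -3 + (-5)² = -3 + 25 = 22)
F = 3 (F = 22*0 + 3 = 0 + 3 = 3)
W(r) = (r + (-89 + r)*(6 + r))/(3 + r) (W(r) = ((r + 6)*(r - 89) + r)/(r + 3) = ((6 + r)*(-89 + r) + r)/(3 + r) = ((-89 + r)*(6 + r) + r)/(3 + r) = (r + (-89 + r)*(6 + r))/(3 + r))
W(313)/58038 = ((-534 + 313² - 82*313)/(3 + 313))/58038 = ((-534 + 97969 - 25666)/316)*(1/58038) = ((1/316)*71769)*(1/58038) = (71769/316)*(1/58038) = 23923/6113336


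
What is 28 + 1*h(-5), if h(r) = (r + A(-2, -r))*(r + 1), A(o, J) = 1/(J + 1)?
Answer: 142/3 ≈ 47.333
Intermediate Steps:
A(o, J) = 1/(1 + J)
h(r) = (1 + r)*(r + 1/(1 - r)) (h(r) = (r + 1/(1 - r))*(r + 1) = (r + 1/(1 - r))*(1 + r) = (1 + r)*(r + 1/(1 - r)))
28 + 1*h(-5) = 28 + 1*((-1 + (-5)**3 - 2*(-5))/(-1 - 5)) = 28 + 1*((-1 - 125 + 10)/(-6)) = 28 + 1*(-1/6*(-116)) = 28 + 1*(58/3) = 28 + 58/3 = 142/3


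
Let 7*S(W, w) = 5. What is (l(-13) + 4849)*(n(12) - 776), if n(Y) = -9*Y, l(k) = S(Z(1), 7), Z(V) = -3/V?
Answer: -30010032/7 ≈ -4.2871e+6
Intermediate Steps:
S(W, w) = 5/7 (S(W, w) = (⅐)*5 = 5/7)
l(k) = 5/7
(l(-13) + 4849)*(n(12) - 776) = (5/7 + 4849)*(-9*12 - 776) = 33948*(-108 - 776)/7 = (33948/7)*(-884) = -30010032/7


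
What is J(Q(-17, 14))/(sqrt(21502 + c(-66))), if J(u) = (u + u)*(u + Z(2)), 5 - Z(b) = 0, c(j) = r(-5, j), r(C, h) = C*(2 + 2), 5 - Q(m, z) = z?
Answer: 36*sqrt(21482)/10741 ≈ 0.49124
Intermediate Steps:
Q(m, z) = 5 - z
r(C, h) = 4*C (r(C, h) = C*4 = 4*C)
c(j) = -20 (c(j) = 4*(-5) = -20)
Z(b) = 5 (Z(b) = 5 - 1*0 = 5 + 0 = 5)
J(u) = 2*u*(5 + u) (J(u) = (u + u)*(u + 5) = (2*u)*(5 + u) = 2*u*(5 + u))
J(Q(-17, 14))/(sqrt(21502 + c(-66))) = (2*(5 - 1*14)*(5 + (5 - 1*14)))/(sqrt(21502 - 20)) = (2*(5 - 14)*(5 + (5 - 14)))/(sqrt(21482)) = (2*(-9)*(5 - 9))*(sqrt(21482)/21482) = (2*(-9)*(-4))*(sqrt(21482)/21482) = 72*(sqrt(21482)/21482) = 36*sqrt(21482)/10741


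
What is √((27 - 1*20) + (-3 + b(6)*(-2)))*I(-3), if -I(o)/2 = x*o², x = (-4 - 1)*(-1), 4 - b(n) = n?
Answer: -180*√2 ≈ -254.56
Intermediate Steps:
b(n) = 4 - n
x = 5 (x = -5*(-1) = 5)
I(o) = -10*o²
√((27 - 1*20) + (-3 + b(6)*(-2)))*I(-3) = √((27 - 1*20) + (-3 + (4 - 1*6)*(-2)))*(-10*(-3)²) = √((27 - 20) + (-3 + (4 - 6)*(-2)))*(-10*9) = √(7 + (-3 - 2*(-2)))*(-90) = √(7 + (-3 + 4))*(-90) = √(7 + 1)*(-90) = √8*(-90) = (2*√2)*(-90) = -180*√2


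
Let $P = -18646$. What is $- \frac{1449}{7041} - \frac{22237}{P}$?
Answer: $\frac{43184221}{43762162} \approx 0.98679$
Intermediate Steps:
$- \frac{1449}{7041} - \frac{22237}{P} = - \frac{1449}{7041} - \frac{22237}{-18646} = \left(-1449\right) \frac{1}{7041} - - \frac{22237}{18646} = - \frac{483}{2347} + \frac{22237}{18646} = \frac{43184221}{43762162}$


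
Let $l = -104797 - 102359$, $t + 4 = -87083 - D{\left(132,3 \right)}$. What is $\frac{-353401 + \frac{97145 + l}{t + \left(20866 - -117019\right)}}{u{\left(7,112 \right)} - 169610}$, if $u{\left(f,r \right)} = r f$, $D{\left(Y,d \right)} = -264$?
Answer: $\frac{1640497443}{783690292} \approx 2.0933$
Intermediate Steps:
$u{\left(f,r \right)} = f r$
$t = -86823$ ($t = -4 - 86819 = -86823$)
$l = -207156$
$\frac{-353401 + \frac{97145 + l}{t + \left(20866 - -117019\right)}}{u{\left(7,112 \right)} - 169610} = \frac{-353401 + \frac{97145 - 207156}{-86823 + \left(20866 - -117019\right)}}{7 \cdot 112 - 169610} = \frac{-353401 - \frac{110011}{-86823 + \left(20866 + 117019\right)}}{784 - 169610} = \frac{-353401 - \frac{110011}{-86823 + 137885}}{-168826} = \left(-353401 - \frac{110011}{51062}\right) \left(- \frac{1}{168826}\right) = \left(-353401 - \frac{10001}{4642}\right) \left(- \frac{1}{168826}\right) = \left(- \frac{1640497443}{4642}\right) \left(- \frac{1}{168826}\right) = \frac{1640497443}{783690292}$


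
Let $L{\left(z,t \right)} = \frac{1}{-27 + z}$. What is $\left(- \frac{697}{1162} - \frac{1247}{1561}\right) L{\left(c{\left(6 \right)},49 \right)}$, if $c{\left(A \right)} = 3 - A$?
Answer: $\frac{120811}{2591260} \approx 0.046623$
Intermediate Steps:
$\left(- \frac{697}{1162} - \frac{1247}{1561}\right) L{\left(c{\left(6 \right)},49 \right)} = \frac{- \frac{697}{1162} - \frac{1247}{1561}}{-27 + \left(3 - 6\right)} = \frac{\left(-697\right) \frac{1}{1162} - \frac{1247}{1561}}{-27 + \left(3 - 6\right)} = \frac{- \frac{697}{1162} - \frac{1247}{1561}}{-27 - 3} = - \frac{362433}{259126 \left(-30\right)} = \left(- \frac{362433}{259126}\right) \left(- \frac{1}{30}\right) = \frac{120811}{2591260}$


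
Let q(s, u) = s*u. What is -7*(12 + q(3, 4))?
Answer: -168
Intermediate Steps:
-7*(12 + q(3, 4)) = -7*(12 + 3*4) = -7*(12 + 12) = -7*24 = -168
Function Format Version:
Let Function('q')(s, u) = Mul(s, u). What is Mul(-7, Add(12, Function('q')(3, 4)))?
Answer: -168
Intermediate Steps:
Mul(-7, Add(12, Function('q')(3, 4))) = Mul(-7, Add(12, Mul(3, 4))) = Mul(-7, Add(12, 12)) = Mul(-7, 24) = -168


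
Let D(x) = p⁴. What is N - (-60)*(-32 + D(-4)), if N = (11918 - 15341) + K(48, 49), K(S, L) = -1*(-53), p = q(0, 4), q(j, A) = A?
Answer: 10070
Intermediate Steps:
p = 4
D(x) = 256 (D(x) = 4⁴ = 256)
K(S, L) = 53
N = -3370 (N = (11918 - 15341) + 53 = -3423 + 53 = -3370)
N - (-60)*(-32 + D(-4)) = -3370 - (-60)*(-32 + 256) = -3370 - (-60)*224 = -3370 - 1*(-13440) = -3370 + 13440 = 10070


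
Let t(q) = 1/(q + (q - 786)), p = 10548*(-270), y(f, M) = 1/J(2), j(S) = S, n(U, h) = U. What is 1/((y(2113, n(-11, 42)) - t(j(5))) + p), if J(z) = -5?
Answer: -3880/11050085571 ≈ -3.5113e-7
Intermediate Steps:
y(f, M) = -⅕ (y(f, M) = 1/(-5) = -⅕)
p = -2847960
t(q) = 1/(-786 + 2*q) (t(q) = 1/(q + (-786 + q)) = 1/(-786 + 2*q))
1/((y(2113, n(-11, 42)) - t(j(5))) + p) = 1/((-⅕ - 1/(2*(-393 + 5))) - 2847960) = 1/((-⅕ - 1/(2*(-388))) - 2847960) = 1/((-⅕ - (-1)/(2*388)) - 2847960) = 1/((-⅕ - 1*(-1/776)) - 2847960) = 1/((-⅕ + 1/776) - 2847960) = 1/(-771/3880 - 2847960) = 1/(-11050085571/3880) = -3880/11050085571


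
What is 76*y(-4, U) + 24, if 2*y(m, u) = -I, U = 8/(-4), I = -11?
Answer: 442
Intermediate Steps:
U = -2 (U = 8*(-¼) = -2)
y(m, u) = 11/2 (y(m, u) = (-1*(-11))/2 = (½)*11 = 11/2)
76*y(-4, U) + 24 = 76*(11/2) + 24 = 418 + 24 = 442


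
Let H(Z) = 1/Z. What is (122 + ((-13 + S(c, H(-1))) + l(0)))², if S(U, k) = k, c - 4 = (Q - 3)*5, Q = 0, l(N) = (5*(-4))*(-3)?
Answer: 28224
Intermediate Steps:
l(N) = 60 (l(N) = -20*(-3) = 60)
c = -11 (c = 4 + (0 - 3)*5 = 4 - 3*5 = 4 - 15 = -11)
(122 + ((-13 + S(c, H(-1))) + l(0)))² = (122 + ((-13 + 1/(-1)) + 60))² = (122 + ((-13 - 1) + 60))² = (122 + (-14 + 60))² = (122 + 46)² = 168² = 28224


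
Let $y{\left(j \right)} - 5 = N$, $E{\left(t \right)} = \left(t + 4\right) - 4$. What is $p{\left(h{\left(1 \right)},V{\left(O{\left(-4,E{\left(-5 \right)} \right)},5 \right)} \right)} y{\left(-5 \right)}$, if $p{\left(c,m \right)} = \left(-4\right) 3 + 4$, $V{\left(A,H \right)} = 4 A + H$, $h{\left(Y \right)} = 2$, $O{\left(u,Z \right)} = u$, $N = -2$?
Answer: $-24$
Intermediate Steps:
$E{\left(t \right)} = t$ ($E{\left(t \right)} = \left(4 + t\right) - 4 = t$)
$y{\left(j \right)} = 3$ ($y{\left(j \right)} = 5 - 2 = 3$)
$V{\left(A,H \right)} = H + 4 A$
$p{\left(c,m \right)} = -8$ ($p{\left(c,m \right)} = -12 + 4 = -8$)
$p{\left(h{\left(1 \right)},V{\left(O{\left(-4,E{\left(-5 \right)} \right)},5 \right)} \right)} y{\left(-5 \right)} = \left(-8\right) 3 = -24$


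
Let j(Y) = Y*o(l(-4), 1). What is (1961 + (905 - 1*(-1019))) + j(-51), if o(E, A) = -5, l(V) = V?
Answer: 4140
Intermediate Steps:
j(Y) = -5*Y (j(Y) = Y*(-5) = -5*Y)
(1961 + (905 - 1*(-1019))) + j(-51) = (1961 + (905 - 1*(-1019))) - 5*(-51) = (1961 + (905 + 1019)) + 255 = (1961 + 1924) + 255 = 3885 + 255 = 4140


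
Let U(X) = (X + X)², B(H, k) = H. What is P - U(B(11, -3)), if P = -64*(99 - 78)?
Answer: -1828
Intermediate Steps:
P = -1344 (P = -64*21 = -1344)
U(X) = 4*X² (U(X) = (2*X)² = 4*X²)
P - U(B(11, -3)) = -1344 - 4*11² = -1344 - 4*121 = -1344 - 1*484 = -1344 - 484 = -1828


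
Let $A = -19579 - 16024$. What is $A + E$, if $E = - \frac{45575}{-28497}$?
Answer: $- \frac{1014533116}{28497} \approx -35601.0$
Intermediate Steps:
$A = -35603$
$E = \frac{45575}{28497}$ ($E = \left(-45575\right) \left(- \frac{1}{28497}\right) = \frac{45575}{28497} \approx 1.5993$)
$A + E = -35603 + \frac{45575}{28497} = - \frac{1014533116}{28497}$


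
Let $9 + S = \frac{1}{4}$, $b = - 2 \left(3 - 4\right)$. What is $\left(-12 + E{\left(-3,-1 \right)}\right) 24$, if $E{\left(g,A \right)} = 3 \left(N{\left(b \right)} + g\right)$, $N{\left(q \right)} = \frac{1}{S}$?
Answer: $- \frac{17928}{35} \approx -512.23$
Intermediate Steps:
$b = 2$ ($b = \left(-2\right) \left(-1\right) = 2$)
$S = - \frac{35}{4}$ ($S = -9 + \frac{1}{4} = - \frac{35}{4} \approx -8.75$)
$N{\left(q \right)} = - \frac{4}{35}$ ($N{\left(q \right)} = \frac{1}{- \frac{35}{4}} = - \frac{4}{35}$)
$E{\left(g,A \right)} = - \frac{12}{35} + 3 g$ ($E{\left(g,A \right)} = 3 \left(- \frac{4}{35} + g\right) = - \frac{12}{35} + 3 g$)
$\left(-12 + E{\left(-3,-1 \right)}\right) 24 = \left(-12 + \left(- \frac{12}{35} + 3 \left(-3\right)\right)\right) 24 = \left(-12 - \frac{327}{35}\right) 24 = \left(- \frac{747}{35}\right) 24 = - \frac{17928}{35}$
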